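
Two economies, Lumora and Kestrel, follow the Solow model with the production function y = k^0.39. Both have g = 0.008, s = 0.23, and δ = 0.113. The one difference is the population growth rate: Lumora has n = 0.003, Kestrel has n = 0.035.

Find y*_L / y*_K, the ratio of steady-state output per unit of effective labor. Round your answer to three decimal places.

y*_L / y*_K ≈ 1.158

Steady-state y* = [s/(n + g + δ)]^(α/(1−α)), so the ratio is [ (s_L/(n + g + δ)_L) / (s_K/(n + g + δ)_K) ]^0.6393.
s_L/(n + g + δ)_L = 0.23/0.124 = 1.8548; s_K/(n + g + δ)_K = 0.23/0.156 = 1.4744.
Ratio = (1.8548/1.4744)^0.6393 = 1.2580^0.6393 ≈ 1.1580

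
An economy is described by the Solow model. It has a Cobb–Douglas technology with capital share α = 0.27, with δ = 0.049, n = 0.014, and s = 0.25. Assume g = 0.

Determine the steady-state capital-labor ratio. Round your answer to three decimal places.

k* = 6.607

In steady state, investment equals break-even investment: s·k^α = (n + δ)·k.
Dividing both sides by k: k^(1−α) = s / (n + δ).
k^0.73 = 0.25 / (0.014 + 0.049) = 0.25 / 0.063 = 3.9683
k* = 3.9683^(1/0.73) ≈ 6.6070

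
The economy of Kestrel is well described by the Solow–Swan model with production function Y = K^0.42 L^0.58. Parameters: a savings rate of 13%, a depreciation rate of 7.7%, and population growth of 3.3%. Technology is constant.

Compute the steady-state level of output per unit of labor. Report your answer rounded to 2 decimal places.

y* ≈ 1.13

In steady state, investment equals break-even investment: s·k^α = (n + δ)·k.
Rearranging, k^(1−α) = s / (n + δ).
k^0.58 = 0.13 / (0.033 + 0.077) = 0.13 / 0.110 = 1.1818
k* = 1.1818^(1/0.58) ≈ 1.3338
y* = (k*)^α = 1.3338^0.42 ≈ 1.1286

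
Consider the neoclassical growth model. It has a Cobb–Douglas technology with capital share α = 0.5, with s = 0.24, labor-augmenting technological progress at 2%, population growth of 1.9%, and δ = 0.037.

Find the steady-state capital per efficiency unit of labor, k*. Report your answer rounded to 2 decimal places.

k* ≈ 9.97

Steady state requires s·f(k) = (n + g + δ)·k, i.e. s·k^α = (n + g + δ)·k.
Rearranging, k^(1−α) = s / (n + g + δ).
k^0.5 = 0.24 / (0.019 + 0.020 + 0.037) = 0.24 / 0.076 = 3.1579
k* = 3.1579^(1/0.5) ≈ 9.9723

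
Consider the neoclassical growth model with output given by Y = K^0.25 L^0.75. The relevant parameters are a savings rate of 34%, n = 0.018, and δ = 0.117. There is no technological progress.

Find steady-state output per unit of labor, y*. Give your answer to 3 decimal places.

At the steady state, Δk = 0, so s·k^α = (n + δ)·k.
Rearranging, k^(1−α) = s / (n + δ).
k^0.75 = 0.34 / (0.018 + 0.117) = 0.34 / 0.135 = 2.5185
k* = 2.5185^(1/0.75) ≈ 3.4265
y* = (k*)^α = 3.4265^0.25 ≈ 1.3605

y* = 1.361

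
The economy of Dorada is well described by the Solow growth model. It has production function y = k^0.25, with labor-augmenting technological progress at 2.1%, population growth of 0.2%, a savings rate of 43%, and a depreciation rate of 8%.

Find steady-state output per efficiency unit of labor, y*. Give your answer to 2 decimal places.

At the steady state, Δk = 0, so s·k^α = (n + g + δ)·k.
Dividing both sides by k: k^(1−α) = s / (n + g + δ).
k^0.75 = 0.43 / (0.002 + 0.021 + 0.080) = 0.43 / 0.103 = 4.1748
k* = 4.1748^(1/0.75) ≈ 6.7222
y* = (k*)^α = 6.7222^0.25 ≈ 1.6102

y* ≈ 1.61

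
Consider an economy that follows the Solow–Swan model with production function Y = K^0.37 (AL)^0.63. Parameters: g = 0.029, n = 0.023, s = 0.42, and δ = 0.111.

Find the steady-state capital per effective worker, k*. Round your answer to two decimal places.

Steady state requires s·f(k) = (n + g + δ)·k, i.e. s·k^α = (n + g + δ)·k.
Dividing both sides by k: k^(1−α) = s / (n + g + δ).
k^0.63 = 0.42 / (0.023 + 0.029 + 0.111) = 0.42 / 0.163 = 2.5767
k* = 2.5767^(1/0.63) ≈ 4.4924

k* ≈ 4.49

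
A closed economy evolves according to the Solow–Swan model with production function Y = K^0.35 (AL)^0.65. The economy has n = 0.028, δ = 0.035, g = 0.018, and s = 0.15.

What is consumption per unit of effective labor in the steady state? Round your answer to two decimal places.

c* = 1.18

In steady state, investment equals break-even investment: s·k^α = (n + g + δ)·k.
Rearranging, k^(1−α) = s / (n + g + δ).
k^0.65 = 0.15 / (0.028 + 0.018 + 0.035) = 0.15 / 0.081 = 1.8519
k* = 1.8519^(1/0.65) ≈ 2.5806
y* = (k*)^α = 2.5806^0.35 ≈ 1.3935
c* = (1 − s)·y* = (1 − 0.15) × 1.3935 ≈ 1.1845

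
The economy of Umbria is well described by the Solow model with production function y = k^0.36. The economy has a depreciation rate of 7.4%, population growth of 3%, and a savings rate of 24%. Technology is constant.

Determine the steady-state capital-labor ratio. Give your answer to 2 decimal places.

In steady state, investment equals break-even investment: s·k^α = (n + δ)·k.
Dividing both sides by k: k^(1−α) = s / (n + δ).
k^0.64 = 0.24 / (0.030 + 0.074) = 0.24 / 0.104 = 2.3077
k* = 2.3077^(1/0.64) ≈ 3.6938

k* = 3.69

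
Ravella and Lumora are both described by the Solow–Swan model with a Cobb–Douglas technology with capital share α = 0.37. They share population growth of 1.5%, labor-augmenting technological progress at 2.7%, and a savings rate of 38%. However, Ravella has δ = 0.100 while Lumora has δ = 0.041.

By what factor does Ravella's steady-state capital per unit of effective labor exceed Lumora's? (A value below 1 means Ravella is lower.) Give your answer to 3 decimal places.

ratio ≈ 0.426

Steady-state k* = [s/(n + g + δ)]^(1/(1−α)), so the ratio is [ (s_R/(n + g + δ)_R) / (s_L/(n + g + δ)_L) ]^1.5873.
s_R/(n + g + δ)_R = 0.38/0.142 = 2.6761; s_L/(n + g + δ)_L = 0.38/0.083 = 4.5783.
Ratio = (2.6761/4.5783)^1.5873 = 0.5845^1.5873 ≈ 0.4264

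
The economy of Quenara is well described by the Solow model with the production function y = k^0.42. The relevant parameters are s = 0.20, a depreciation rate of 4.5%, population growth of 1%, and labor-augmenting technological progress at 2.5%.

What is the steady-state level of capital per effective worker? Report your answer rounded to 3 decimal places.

k* = 4.854

At the steady state, Δk = 0, so s·k^α = (n + g + δ)·k.
Dividing both sides by k: k^(1−α) = s / (n + g + δ).
k^0.58 = 0.20 / (0.010 + 0.025 + 0.045) = 0.20 / 0.080 = 2.5000
k* = 2.5000^(1/0.58) ≈ 4.8540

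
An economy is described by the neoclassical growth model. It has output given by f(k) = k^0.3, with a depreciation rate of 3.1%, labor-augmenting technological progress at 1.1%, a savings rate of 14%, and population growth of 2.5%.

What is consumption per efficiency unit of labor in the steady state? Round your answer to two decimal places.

In steady state, investment equals break-even investment: s·k^α = (n + g + δ)·k.
Rearranging, k^(1−α) = s / (n + g + δ).
k^0.7 = 0.14 / (0.025 + 0.011 + 0.031) = 0.14 / 0.067 = 2.0896
k* = 2.0896^(1/0.7) ≈ 2.8657
y* = (k*)^α = 2.8657^0.3 ≈ 1.3714
c* = (1 − s)·y* = (1 − 0.14) × 1.3714 ≈ 1.1794

c* ≈ 1.18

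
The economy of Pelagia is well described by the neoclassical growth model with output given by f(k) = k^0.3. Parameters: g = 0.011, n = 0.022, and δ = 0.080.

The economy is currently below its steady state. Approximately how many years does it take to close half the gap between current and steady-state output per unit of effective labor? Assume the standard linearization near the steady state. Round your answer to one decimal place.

half-life ≈ 8.8 years

Near the steady state the convergence rate is λ = (1 − α)(n + g + δ).
λ = (1 − 0.3) × 0.113 = 0.7 × 0.113 = 0.0791
Half-life = ln 2 / λ = 0.6931 / 0.0791 ≈ 8.76 years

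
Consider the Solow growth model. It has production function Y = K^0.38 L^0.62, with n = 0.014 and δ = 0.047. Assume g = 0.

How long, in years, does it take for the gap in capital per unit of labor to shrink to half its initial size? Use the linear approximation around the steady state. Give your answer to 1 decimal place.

t_½ ≈ 18.3 years

Near the steady state the convergence rate is λ = (1 − α)(n + δ).
λ = (1 − 0.38) × 0.061 = 0.62 × 0.061 = 0.03782
Half-life = ln 2 / λ = 0.6931 / 0.03782 ≈ 18.33 years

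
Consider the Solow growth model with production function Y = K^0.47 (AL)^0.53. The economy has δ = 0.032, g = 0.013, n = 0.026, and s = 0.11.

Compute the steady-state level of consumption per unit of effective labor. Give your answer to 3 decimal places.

c* = 1.312

Steady state requires s·f(k) = (n + g + δ)·k, i.e. s·k^α = (n + g + δ)·k.
Dividing both sides by k: k^(1−α) = s / (n + g + δ).
k^0.53 = 0.11 / (0.026 + 0.013 + 0.032) = 0.11 / 0.071 = 1.5493
k* = 1.5493^(1/0.53) ≈ 2.2843
y* = (k*)^α = 2.2843^0.47 ≈ 1.4744
c* = (1 − s)·y* = (1 − 0.11) × 1.4744 ≈ 1.3122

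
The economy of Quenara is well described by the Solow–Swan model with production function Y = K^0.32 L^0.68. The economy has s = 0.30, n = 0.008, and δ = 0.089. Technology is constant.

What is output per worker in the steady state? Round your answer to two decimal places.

y* ≈ 1.70

Steady state requires s·f(k) = (n + δ)·k, i.e. s·k^α = (n + δ)·k.
Rearranging, k^(1−α) = s / (n + δ).
k^0.68 = 0.30 / (0.008 + 0.089) = 0.30 / 0.097 = 3.0928
k* = 3.0928^(1/0.68) ≈ 5.2615
y* = (k*)^α = 5.2615^0.32 ≈ 1.7012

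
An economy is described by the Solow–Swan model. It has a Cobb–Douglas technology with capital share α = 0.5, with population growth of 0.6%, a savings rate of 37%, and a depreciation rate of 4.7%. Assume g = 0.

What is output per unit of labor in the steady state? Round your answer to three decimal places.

y* ≈ 6.981

In steady state, investment equals break-even investment: s·k^α = (n + δ)·k.
Dividing both sides by k: k^(1−α) = s / (n + δ).
k^0.5 = 0.37 / (0.006 + 0.047) = 0.37 / 0.053 = 6.9811
k* = 6.9811^(1/0.5) ≈ 48.7358
y* = (k*)^α = 48.7358^0.5 ≈ 6.9811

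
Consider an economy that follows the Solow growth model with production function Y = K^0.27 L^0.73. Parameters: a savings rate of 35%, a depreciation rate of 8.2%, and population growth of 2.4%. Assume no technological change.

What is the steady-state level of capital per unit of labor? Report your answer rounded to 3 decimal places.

k* ≈ 5.136

In steady state, investment equals break-even investment: s·k^α = (n + δ)·k.
Rearranging, k^(1−α) = s / (n + δ).
k^0.73 = 0.35 / (0.024 + 0.082) = 0.35 / 0.106 = 3.3019
k* = 3.3019^(1/0.73) ≈ 5.1361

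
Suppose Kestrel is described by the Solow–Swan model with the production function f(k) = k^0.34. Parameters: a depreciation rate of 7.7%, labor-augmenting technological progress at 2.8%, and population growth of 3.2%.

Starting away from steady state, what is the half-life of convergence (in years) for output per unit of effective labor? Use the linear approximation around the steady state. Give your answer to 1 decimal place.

t_½ ≈ 7.7 years

Near the steady state the convergence rate is λ = (1 − α)(n + g + δ).
λ = (1 − 0.34) × 0.137 = 0.66 × 0.137 = 0.09042
Half-life = ln 2 / λ = 0.6931 / 0.09042 ≈ 7.67 years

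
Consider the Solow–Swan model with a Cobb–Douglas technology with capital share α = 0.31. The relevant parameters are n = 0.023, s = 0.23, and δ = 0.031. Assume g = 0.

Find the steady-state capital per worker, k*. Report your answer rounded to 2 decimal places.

k* = 8.17

At the steady state, Δk = 0, so s·k^α = (n + δ)·k.
Dividing both sides by k: k^(1−α) = s / (n + δ).
k^0.69 = 0.23 / (0.023 + 0.031) = 0.23 / 0.054 = 4.2593
k* = 4.2593^(1/0.69) ≈ 8.1674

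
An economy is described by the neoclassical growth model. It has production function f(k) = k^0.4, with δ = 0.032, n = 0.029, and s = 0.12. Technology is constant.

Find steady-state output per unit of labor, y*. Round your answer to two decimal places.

Steady state requires s·f(k) = (n + δ)·k, i.e. s·k^α = (n + δ)·k.
Rearranging, k^(1−α) = s / (n + δ).
k^0.6 = 0.12 / (0.029 + 0.032) = 0.12 / 0.061 = 1.9672
k* = 1.9672^(1/0.6) ≈ 3.0885
y* = (k*)^α = 3.0885^0.4 ≈ 1.5700

y* ≈ 1.57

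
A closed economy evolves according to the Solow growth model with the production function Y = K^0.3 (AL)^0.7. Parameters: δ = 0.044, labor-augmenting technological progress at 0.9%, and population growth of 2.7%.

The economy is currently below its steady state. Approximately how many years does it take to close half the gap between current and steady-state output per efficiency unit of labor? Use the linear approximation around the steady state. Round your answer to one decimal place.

Near the steady state the convergence rate is λ = (1 − α)(n + g + δ).
λ = (1 − 0.3) × 0.080 = 0.7 × 0.080 = 0.0560
Half-life = ln 2 / λ = 0.6931 / 0.0560 ≈ 12.38 years

about 12.4 years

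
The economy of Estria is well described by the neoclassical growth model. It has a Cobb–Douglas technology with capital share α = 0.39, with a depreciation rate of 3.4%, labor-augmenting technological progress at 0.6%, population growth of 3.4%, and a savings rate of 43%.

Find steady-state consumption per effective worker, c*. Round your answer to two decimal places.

Steady state requires s·f(k) = (n + g + δ)·k, i.e. s·k^α = (n + g + δ)·k.
Rearranging, k^(1−α) = s / (n + g + δ).
k^0.61 = 0.43 / (0.034 + 0.006 + 0.034) = 0.43 / 0.074 = 5.8108
k* = 5.8108^(1/0.61) ≈ 17.8997
y* = (k*)^α = 17.8997^0.39 ≈ 3.0804
c* = (1 − s)·y* = (1 − 0.43) × 3.0804 ≈ 1.7558

c* = 1.76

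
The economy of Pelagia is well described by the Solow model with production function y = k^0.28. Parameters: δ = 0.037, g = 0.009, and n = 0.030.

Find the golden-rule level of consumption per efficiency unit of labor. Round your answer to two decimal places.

At the golden rule, f'(k) = n + g + δ, so α·k^(α−1) = n + g + δ and k_gold = (α/(n + g + δ))^(1/(1−α)).
k_gold = (0.28/0.076)^(1/0.72) = 3.6842^1.3889 ≈ 6.1178
c_gold = f(k_gold) − (n + g + δ)·k_gold = 1.6605 − 0.076×6.1178 ≈ 1.1955

c_gold ≈ 1.20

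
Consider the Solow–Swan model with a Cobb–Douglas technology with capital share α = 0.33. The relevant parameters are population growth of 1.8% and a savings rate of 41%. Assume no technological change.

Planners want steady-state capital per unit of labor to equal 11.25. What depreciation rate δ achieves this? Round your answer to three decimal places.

In steady state, investment equals break-even investment: s·k^α = (n + δ)·k.
So s / (n + δ) = (k*)^(1−α) = 11.25^0.67 = 5.0614.
Therefore n + δ = s / 5.0614 = 0.41 / 5.0614 = 0.0810, so δ = 0.0810 − 0.018 = 0.0630.

δ ≈ 0.063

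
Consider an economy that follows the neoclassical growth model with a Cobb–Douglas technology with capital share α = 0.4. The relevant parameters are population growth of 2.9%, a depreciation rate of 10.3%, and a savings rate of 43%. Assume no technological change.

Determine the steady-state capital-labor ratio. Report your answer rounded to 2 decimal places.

k* ≈ 7.16

Steady state requires s·f(k) = (n + δ)·k, i.e. s·k^α = (n + δ)·k.
Dividing both sides by k: k^(1−α) = s / (n + δ).
k^0.6 = 0.43 / (0.029 + 0.103) = 0.43 / 0.132 = 3.2576
k* = 3.2576^(1/0.6) ≈ 7.1586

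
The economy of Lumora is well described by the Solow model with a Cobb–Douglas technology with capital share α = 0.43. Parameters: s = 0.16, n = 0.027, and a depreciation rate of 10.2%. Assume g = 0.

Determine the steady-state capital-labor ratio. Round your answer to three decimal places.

k* = 1.459

In steady state, investment equals break-even investment: s·k^α = (n + δ)·k.
Rearranging, k^(1−α) = s / (n + δ).
k^0.57 = 0.16 / (0.027 + 0.102) = 0.16 / 0.129 = 1.2403
k* = 1.2403^(1/0.57) ≈ 1.4591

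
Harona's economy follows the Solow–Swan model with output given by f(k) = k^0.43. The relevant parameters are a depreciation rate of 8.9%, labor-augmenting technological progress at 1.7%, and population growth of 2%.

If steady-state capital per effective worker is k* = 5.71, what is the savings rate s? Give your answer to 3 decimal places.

s ≈ 0.340

At the steady state, Δk = 0, so s·k^α = (n + g + δ)·k.
So s / (n + g + δ) = (k*)^(1−α) = 5.71^0.57 = 2.6995.
Therefore s = 2.6995 × (n + g + δ) = 2.6995 × 0.126 = 0.3401.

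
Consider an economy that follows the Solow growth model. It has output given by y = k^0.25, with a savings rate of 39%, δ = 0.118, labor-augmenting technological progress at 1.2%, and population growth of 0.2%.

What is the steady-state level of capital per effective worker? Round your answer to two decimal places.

k* ≈ 4.24

Steady state requires s·f(k) = (n + g + δ)·k, i.e. s·k^α = (n + g + δ)·k.
Dividing both sides by k: k^(1−α) = s / (n + g + δ).
k^0.75 = 0.39 / (0.002 + 0.012 + 0.118) = 0.39 / 0.132 = 2.9545
k* = 2.9545^(1/0.75) ≈ 4.2395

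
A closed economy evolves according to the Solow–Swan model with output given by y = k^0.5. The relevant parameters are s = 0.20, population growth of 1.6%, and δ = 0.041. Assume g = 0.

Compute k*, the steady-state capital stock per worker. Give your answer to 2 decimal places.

k* ≈ 12.31

At the steady state, Δk = 0, so s·k^α = (n + δ)·k.
Dividing both sides by k: k^(1−α) = s / (n + δ).
k^0.5 = 0.20 / (0.016 + 0.041) = 0.20 / 0.057 = 3.5088
k* = 3.5088^(1/0.5) ≈ 12.3117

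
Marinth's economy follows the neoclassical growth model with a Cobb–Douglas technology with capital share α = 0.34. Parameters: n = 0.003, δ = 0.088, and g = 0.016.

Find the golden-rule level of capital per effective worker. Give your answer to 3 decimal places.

The golden rule sets f'(k) = n + g + δ, i.e. α·k^(α−1) = n + g + δ.
So k^(1−α) = α / (n + g + δ) = 0.34 / 0.107 = 3.1776.
k_gold = 3.1776^(1/0.66) ≈ 5.7644

k_gold ≈ 5.764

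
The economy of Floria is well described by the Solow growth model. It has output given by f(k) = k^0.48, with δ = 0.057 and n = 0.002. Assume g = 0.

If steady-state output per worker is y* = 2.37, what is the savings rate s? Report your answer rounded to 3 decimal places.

Steady state requires s·f(k) = (n + δ)·k, i.e. s·k^α = (n + δ)·k.
Since y* = [s/(n + δ)]^(α/(1−α)), we have s/(n + δ) = (y*)^((1−α)/α) = 2.37^1.0833 = 2.5466.
Therefore s = 2.5466 × (n + δ) = 2.5466 × 0.059 = 0.1502.

s ≈ 0.150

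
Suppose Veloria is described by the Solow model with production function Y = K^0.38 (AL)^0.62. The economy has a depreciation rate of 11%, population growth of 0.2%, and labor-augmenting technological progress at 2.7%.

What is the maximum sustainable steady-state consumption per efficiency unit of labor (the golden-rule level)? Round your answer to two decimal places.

c_gold ≈ 1.15

At the golden rule, f'(k) = n + g + δ, so α·k^(α−1) = n + g + δ and k_gold = (α/(n + g + δ))^(1/(1−α)).
k_gold = (0.38/0.139)^(1/0.62) = 2.7338^1.6129 ≈ 5.0636
c_gold = f(k_gold) − (n + g + δ)·k_gold = 1.8522 − 0.139×5.0636 ≈ 1.1484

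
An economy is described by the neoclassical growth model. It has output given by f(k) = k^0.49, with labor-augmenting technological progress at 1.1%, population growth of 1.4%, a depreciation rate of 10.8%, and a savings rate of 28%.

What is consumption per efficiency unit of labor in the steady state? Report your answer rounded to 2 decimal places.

c* = 1.47

Steady state requires s·f(k) = (n + g + δ)·k, i.e. s·k^α = (n + g + δ)·k.
Rearranging, k^(1−α) = s / (n + g + δ).
k^0.51 = 0.28 / (0.014 + 0.011 + 0.108) = 0.28 / 0.133 = 2.1053
k* = 2.1053^(1/0.51) ≈ 4.3048
y* = (k*)^α = 4.3048^0.49 ≈ 2.0447
c* = (1 − s)·y* = (1 − 0.28) × 2.0447 ≈ 1.4722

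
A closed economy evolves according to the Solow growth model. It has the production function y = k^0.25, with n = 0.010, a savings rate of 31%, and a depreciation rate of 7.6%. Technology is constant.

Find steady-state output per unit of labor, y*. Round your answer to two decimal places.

In steady state, investment equals break-even investment: s·k^α = (n + δ)·k.
Dividing both sides by k: k^(1−α) = s / (n + δ).
k^0.75 = 0.31 / (0.010 + 0.076) = 0.31 / 0.086 = 3.6047
k* = 3.6047^(1/0.75) ≈ 5.5270
y* = (k*)^α = 5.5270^0.25 ≈ 1.5333

y* ≈ 1.53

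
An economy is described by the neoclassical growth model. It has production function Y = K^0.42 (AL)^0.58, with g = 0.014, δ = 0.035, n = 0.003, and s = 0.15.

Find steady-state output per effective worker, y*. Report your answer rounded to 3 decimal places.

y* = 2.154

Steady state requires s·f(k) = (n + g + δ)·k, i.e. s·k^α = (n + g + δ)·k.
Rearranging, k^(1−α) = s / (n + g + δ).
k^0.58 = 0.15 / (0.003 + 0.014 + 0.035) = 0.15 / 0.052 = 2.8846
k* = 2.8846^(1/0.58) ≈ 6.2123
y* = (k*)^α = 6.2123^0.42 ≈ 2.1536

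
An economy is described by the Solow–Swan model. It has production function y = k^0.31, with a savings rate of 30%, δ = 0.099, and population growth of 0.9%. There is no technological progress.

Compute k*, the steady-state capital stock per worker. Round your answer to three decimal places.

At the steady state, Δk = 0, so s·k^α = (n + δ)·k.
Dividing both sides by k: k^(1−α) = s / (n + δ).
k^0.69 = 0.30 / (0.009 + 0.099) = 0.30 / 0.108 = 2.7778
k* = 2.7778^(1/0.69) ≈ 4.3959

k* ≈ 4.396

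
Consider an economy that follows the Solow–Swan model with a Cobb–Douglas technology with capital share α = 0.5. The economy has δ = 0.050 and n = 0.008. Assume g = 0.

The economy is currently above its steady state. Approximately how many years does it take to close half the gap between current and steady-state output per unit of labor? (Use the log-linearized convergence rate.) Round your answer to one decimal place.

t_½ ≈ 23.9 years

Near the steady state the convergence rate is λ = (1 − α)(n + δ).
λ = (1 − 0.5) × 0.058 = 0.5 × 0.058 = 0.0290
Half-life = ln 2 / λ = 0.6931 / 0.0290 ≈ 23.90 years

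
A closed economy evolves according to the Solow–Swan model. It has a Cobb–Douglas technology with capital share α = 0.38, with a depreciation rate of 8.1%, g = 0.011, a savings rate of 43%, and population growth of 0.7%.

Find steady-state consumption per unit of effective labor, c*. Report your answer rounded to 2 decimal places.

Steady state requires s·f(k) = (n + g + δ)·k, i.e. s·k^α = (n + g + δ)·k.
Dividing both sides by k: k^(1−α) = s / (n + g + δ).
k^0.62 = 0.43 / (0.007 + 0.011 + 0.081) = 0.43 / 0.099 = 4.3434
k* = 4.3434^(1/0.62) ≈ 10.6846
y* = (k*)^α = 10.6846^0.38 ≈ 2.4600
c* = (1 − s)·y* = (1 − 0.43) × 2.4600 ≈ 1.4022

c* ≈ 1.40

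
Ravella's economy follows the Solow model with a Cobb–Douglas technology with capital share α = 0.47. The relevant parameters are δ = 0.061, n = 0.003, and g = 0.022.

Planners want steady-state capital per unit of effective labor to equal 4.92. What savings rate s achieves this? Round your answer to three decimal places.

Steady state requires s·f(k) = (n + g + δ)·k, i.e. s·k^α = (n + g + δ)·k.
So s / (n + g + δ) = (k*)^(1−α) = 4.92^0.53 = 2.3267.
Therefore s = 2.3267 × (n + g + δ) = 2.3267 × 0.086 = 0.2001.

s ≈ 0.200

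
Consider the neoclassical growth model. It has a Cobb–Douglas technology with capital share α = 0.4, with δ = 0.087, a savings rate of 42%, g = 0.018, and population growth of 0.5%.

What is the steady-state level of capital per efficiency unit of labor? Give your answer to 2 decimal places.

In steady state, investment equals break-even investment: s·k^α = (n + g + δ)·k.
Dividing both sides by k: k^(1−α) = s / (n + g + δ).
k^0.6 = 0.42 / (0.005 + 0.018 + 0.087) = 0.42 / 0.110 = 3.8182
k* = 3.8182^(1/0.6) ≈ 9.3275

k* = 9.33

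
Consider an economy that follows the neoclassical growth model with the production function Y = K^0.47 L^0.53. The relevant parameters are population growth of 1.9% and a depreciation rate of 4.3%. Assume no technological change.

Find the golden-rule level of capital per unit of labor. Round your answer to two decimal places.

The golden rule sets f'(k) = n + δ, i.e. α·k^(α−1) = n + δ.
So k^(1−α) = α / (n + δ) = 0.47 / 0.062 = 7.5806.
k_gold = 7.5806^(1/0.53) ≈ 45.6897

k_gold ≈ 45.69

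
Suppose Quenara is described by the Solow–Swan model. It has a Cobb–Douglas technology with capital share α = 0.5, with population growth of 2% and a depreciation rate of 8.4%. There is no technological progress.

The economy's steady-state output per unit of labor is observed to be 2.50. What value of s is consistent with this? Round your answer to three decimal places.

s ≈ 0.260

At the steady state, Δk = 0, so s·k^α = (n + δ)·k.
Since y* = [s/(n + δ)]^(α/(1−α)), we have s/(n + δ) = (y*)^((1−α)/α) = 2.50^1 = 2.5000.
Therefore s = 2.5000 × (n + δ) = 2.5000 × 0.104 = 0.2600.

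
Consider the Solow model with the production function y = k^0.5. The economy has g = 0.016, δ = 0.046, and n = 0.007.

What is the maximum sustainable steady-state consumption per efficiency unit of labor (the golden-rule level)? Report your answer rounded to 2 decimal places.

c_gold ≈ 3.62

At the golden rule, f'(k) = n + g + δ, so α·k^(α−1) = n + g + δ and k_gold = (α/(n + g + δ))^(1/(1−α)).
k_gold = (0.5/0.069)^(1/0.5) = 7.2464^2 ≈ 52.5103
c_gold = f(k_gold) − (n + g + δ)·k_gold = 7.2464 − 0.069×52.5103 ≈ 3.6232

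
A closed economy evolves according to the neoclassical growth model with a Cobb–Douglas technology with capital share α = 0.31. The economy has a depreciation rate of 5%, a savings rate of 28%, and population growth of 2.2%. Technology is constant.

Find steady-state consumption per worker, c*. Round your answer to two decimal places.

In steady state, investment equals break-even investment: s·k^α = (n + δ)·k.
Dividing both sides by k: k^(1−α) = s / (n + δ).
k^0.69 = 0.28 / (0.022 + 0.050) = 0.28 / 0.072 = 3.8889
k* = 3.8889^(1/0.69) ≈ 7.1585
y* = (k*)^α = 7.1585^0.31 ≈ 1.8408
c* = (1 − s)·y* = (1 − 0.28) × 1.8408 ≈ 1.3254

c* = 1.33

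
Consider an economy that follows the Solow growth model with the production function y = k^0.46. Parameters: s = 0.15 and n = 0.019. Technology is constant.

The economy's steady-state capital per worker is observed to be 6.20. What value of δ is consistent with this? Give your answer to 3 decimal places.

Steady state requires s·f(k) = (n + δ)·k, i.e. s·k^α = (n + δ)·k.
So s / (n + δ) = (k*)^(1−α) = 6.20^0.54 = 2.6785.
Therefore n + δ = s / 2.6785 = 0.15 / 2.6785 = 0.0560, so δ = 0.0560 − 0.019 = 0.0370.

δ ≈ 0.037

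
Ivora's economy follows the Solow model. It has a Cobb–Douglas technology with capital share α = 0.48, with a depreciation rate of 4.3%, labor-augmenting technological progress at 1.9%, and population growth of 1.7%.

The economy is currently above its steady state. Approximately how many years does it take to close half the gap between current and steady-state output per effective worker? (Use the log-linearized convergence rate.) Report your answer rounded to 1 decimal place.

Near the steady state the convergence rate is λ = (1 − α)(n + g + δ).
λ = (1 − 0.48) × 0.079 = 0.52 × 0.079 = 0.04108
Half-life = ln 2 / λ = 0.6931 / 0.04108 ≈ 16.87 years

half-life ≈ 16.9 years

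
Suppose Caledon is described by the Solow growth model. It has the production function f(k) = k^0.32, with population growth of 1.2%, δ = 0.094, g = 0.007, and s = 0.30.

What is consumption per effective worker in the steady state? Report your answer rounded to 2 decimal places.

c* ≈ 1.11

Steady state requires s·f(k) = (n + g + δ)·k, i.e. s·k^α = (n + g + δ)·k.
Rearranging, k^(1−α) = s / (n + g + δ).
k^0.68 = 0.30 / (0.012 + 0.007 + 0.094) = 0.30 / 0.113 = 2.6549
k* = 2.6549^(1/0.68) ≈ 4.2034
y* = (k*)^α = 4.2034^0.32 ≈ 1.5833
c* = (1 − s)·y* = (1 − 0.30) × 1.5833 ≈ 1.1083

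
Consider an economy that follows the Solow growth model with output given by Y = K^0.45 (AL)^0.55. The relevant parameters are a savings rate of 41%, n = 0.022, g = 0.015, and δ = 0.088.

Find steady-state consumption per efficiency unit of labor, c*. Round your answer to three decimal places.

Steady state requires s·f(k) = (n + g + δ)·k, i.e. s·k^α = (n + g + δ)·k.
Rearranging, k^(1−α) = s / (n + g + δ).
k^0.55 = 0.41 / (0.022 + 0.015 + 0.088) = 0.41 / 0.125 = 3.2800
k* = 3.2800^(1/0.55) ≈ 8.6687
y* = (k*)^α = 8.6687^0.45 ≈ 2.6429
c* = (1 − s)·y* = (1 − 0.41) × 2.6429 ≈ 1.5593

c* ≈ 1.559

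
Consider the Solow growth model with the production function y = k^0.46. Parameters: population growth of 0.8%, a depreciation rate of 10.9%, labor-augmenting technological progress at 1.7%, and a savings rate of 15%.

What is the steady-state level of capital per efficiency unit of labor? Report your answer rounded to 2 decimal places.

k* ≈ 1.23

Steady state requires s·f(k) = (n + g + δ)·k, i.e. s·k^α = (n + g + δ)·k.
Dividing both sides by k: k^(1−α) = s / (n + g + δ).
k^0.54 = 0.15 / (0.008 + 0.017 + 0.109) = 0.15 / 0.134 = 1.1194
k* = 1.1194^(1/0.54) ≈ 1.2323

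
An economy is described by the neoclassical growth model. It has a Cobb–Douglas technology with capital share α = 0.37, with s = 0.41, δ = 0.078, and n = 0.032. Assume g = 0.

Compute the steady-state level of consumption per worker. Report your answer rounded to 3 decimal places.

c* = 1.278

In steady state, investment equals break-even investment: s·k^α = (n + δ)·k.
Rearranging, k^(1−α) = s / (n + δ).
k^0.63 = 0.41 / (0.032 + 0.078) = 0.41 / 0.110 = 3.7273
k* = 3.7273^(1/0.63) ≈ 8.0719
y* = (k*)^α = 8.0719^0.37 ≈ 2.1656
c* = (1 − s)·y* = (1 − 0.41) × 2.1656 ≈ 1.2777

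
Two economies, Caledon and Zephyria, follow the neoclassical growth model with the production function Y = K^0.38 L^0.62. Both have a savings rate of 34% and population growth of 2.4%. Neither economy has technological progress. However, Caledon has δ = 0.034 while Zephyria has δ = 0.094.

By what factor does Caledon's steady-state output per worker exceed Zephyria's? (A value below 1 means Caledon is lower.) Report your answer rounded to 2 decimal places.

ratio ≈ 1.55

Steady-state y* = [s/(n + δ)]^(α/(1−α)), so the ratio is [ (s_C/(n + δ)_C) / (s_Z/(n + δ)_Z) ]^0.6129.
s_C/(n + δ)_C = 0.34/0.058 = 5.8621; s_Z/(n + δ)_Z = 0.34/0.118 = 2.8814.
Ratio = (5.8621/2.8814)^0.6129 = 2.0345^0.6129 ≈ 1.5454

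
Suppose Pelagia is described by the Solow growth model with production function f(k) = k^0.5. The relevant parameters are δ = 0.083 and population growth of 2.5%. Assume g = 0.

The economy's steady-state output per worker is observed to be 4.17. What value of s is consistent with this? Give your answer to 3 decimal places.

s ≈ 0.450

Steady state requires s·f(k) = (n + δ)·k, i.e. s·k^α = (n + δ)·k.
Since y* = [s/(n + δ)]^(α/(1−α)), we have s/(n + δ) = (y*)^((1−α)/α) = 4.17^1 = 4.1700.
Therefore s = 4.1700 × (n + δ) = 4.1700 × 0.108 = 0.4504.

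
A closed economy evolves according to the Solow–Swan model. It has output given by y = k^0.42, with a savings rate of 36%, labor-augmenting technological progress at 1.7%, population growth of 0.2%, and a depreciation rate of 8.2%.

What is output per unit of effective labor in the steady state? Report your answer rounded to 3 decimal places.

y* = 2.510

In steady state, investment equals break-even investment: s·k^α = (n + g + δ)·k.
Rearranging, k^(1−α) = s / (n + g + δ).
k^0.58 = 0.36 / (0.002 + 0.017 + 0.082) = 0.36 / 0.101 = 3.5644
k* = 3.5644^(1/0.58) ≈ 8.9475
y* = (k*)^α = 8.9475^0.42 ≈ 2.5102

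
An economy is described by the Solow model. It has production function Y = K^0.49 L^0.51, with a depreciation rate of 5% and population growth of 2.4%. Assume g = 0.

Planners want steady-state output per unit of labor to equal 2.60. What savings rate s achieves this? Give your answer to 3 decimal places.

Steady state requires s·f(k) = (n + δ)·k, i.e. s·k^α = (n + δ)·k.
Since y* = [s/(n + δ)]^(α/(1−α)), we have s/(n + δ) = (y*)^((1−α)/α) = 2.60^1.0408 = 2.7034.
Therefore s = 2.7034 × (n + δ) = 2.7034 × 0.074 = 0.2001.

s ≈ 0.200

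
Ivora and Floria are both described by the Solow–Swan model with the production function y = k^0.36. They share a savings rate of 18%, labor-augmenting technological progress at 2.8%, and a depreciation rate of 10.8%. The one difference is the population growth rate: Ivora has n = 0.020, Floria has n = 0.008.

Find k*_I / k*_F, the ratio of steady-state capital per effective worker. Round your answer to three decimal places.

k*_I / k*_F ≈ 0.882

Steady-state k* = [s/(n + g + δ)]^(1/(1−α)), so the ratio is [ (s_I/(n + g + δ)_I) / (s_F/(n + g + δ)_F) ]^1.5625.
s_I/(n + g + δ)_I = 0.18/0.156 = 1.1538; s_F/(n + g + δ)_F = 0.18/0.144 = 1.2500.
Ratio = (1.1538/1.2500)^1.5625 = 0.9230^1.5625 ≈ 0.8823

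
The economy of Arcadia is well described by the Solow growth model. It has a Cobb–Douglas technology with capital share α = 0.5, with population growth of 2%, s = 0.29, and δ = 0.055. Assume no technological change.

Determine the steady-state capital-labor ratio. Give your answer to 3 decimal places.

In steady state, investment equals break-even investment: s·k^α = (n + δ)·k.
Dividing both sides by k: k^(1−α) = s / (n + δ).
k^0.5 = 0.29 / (0.020 + 0.055) = 0.29 / 0.075 = 3.8667
k* = 3.8667^(1/0.5) ≈ 14.9514

k* = 14.951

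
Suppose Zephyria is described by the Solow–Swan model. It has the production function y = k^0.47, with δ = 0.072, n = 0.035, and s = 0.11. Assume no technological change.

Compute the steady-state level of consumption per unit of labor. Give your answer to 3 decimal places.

In steady state, investment equals break-even investment: s·k^α = (n + δ)·k.
Rearranging, k^(1−α) = s / (n + δ).
k^0.53 = 0.11 / (0.035 + 0.072) = 0.11 / 0.107 = 1.0280
k* = 1.0280^(1/0.53) ≈ 1.0535
y* = (k*)^α = 1.0535^0.47 ≈ 1.0248
c* = (1 − s)·y* = (1 − 0.11) × 1.0248 ≈ 0.9121

c* ≈ 0.912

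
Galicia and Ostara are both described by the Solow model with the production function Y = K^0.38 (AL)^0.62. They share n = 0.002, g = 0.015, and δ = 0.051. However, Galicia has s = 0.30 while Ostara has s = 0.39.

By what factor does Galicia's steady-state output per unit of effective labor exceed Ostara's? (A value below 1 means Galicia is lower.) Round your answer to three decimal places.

y*_G / y*_O ≈ 0.851

Steady-state y* = [s/(n + g + δ)]^(α/(1−α)), so the ratio is [ (s_G/(n + g + δ)_G) / (s_O/(n + g + δ)_O) ]^0.6129.
s_G/(n + g + δ)_G = 0.30/0.068 = 4.4118; s_O/(n + g + δ)_O = 0.39/0.068 = 5.7353.
Ratio = (4.4118/5.7353)^0.6129 = 0.7692^0.6129 ≈ 0.8514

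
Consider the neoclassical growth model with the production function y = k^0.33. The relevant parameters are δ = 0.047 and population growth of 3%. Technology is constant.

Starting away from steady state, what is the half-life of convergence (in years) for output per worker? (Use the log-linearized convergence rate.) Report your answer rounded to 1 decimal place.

t_½ ≈ 13.4 years

Near the steady state the convergence rate is λ = (1 − α)(n + δ).
λ = (1 − 0.33) × 0.077 = 0.67 × 0.077 = 0.05159
Half-life = ln 2 / λ = 0.6931 / 0.05159 ≈ 13.43 years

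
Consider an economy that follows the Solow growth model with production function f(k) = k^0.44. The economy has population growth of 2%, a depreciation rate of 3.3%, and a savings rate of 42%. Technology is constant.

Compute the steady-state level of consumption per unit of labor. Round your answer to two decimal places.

c* ≈ 2.95

Steady state requires s·f(k) = (n + δ)·k, i.e. s·k^α = (n + δ)·k.
Rearranging, k^(1−α) = s / (n + δ).
k^0.56 = 0.42 / (0.020 + 0.033) = 0.42 / 0.053 = 7.9245
k* = 7.9245^(1/0.56) ≈ 40.3002
y* = (k*)^α = 40.3002^0.44 ≈ 5.0855
c* = (1 − s)·y* = (1 − 0.42) × 5.0855 ≈ 2.9496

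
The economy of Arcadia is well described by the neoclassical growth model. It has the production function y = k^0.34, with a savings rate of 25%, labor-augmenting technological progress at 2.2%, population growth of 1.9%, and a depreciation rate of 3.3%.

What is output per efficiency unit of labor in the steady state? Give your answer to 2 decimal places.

y* = 1.87

Steady state requires s·f(k) = (n + g + δ)·k, i.e. s·k^α = (n + g + δ)·k.
Dividing both sides by k: k^(1−α) = s / (n + g + δ).
k^0.66 = 0.25 / (0.019 + 0.022 + 0.033) = 0.25 / 0.074 = 3.3784
k* = 3.3784^(1/0.66) ≈ 6.3252
y* = (k*)^α = 6.3252^0.34 ≈ 1.8723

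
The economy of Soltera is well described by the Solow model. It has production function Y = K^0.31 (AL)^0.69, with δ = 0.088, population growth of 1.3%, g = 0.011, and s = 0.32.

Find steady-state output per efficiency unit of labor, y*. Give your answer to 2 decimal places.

y* ≈ 1.60

At the steady state, Δk = 0, so s·k^α = (n + g + δ)·k.
Rearranging, k^(1−α) = s / (n + g + δ).
k^0.69 = 0.32 / (0.013 + 0.011 + 0.088) = 0.32 / 0.112 = 2.8571
k* = 2.8571^(1/0.69) ≈ 4.5789
y* = (k*)^α = 4.5789^0.31 ≈ 1.6026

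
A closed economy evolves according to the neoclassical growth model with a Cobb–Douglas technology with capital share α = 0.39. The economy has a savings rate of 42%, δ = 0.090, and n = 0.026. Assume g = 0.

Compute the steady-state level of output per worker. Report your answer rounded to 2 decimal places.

At the steady state, Δk = 0, so s·k^α = (n + δ)·k.
Dividing both sides by k: k^(1−α) = s / (n + δ).
k^0.61 = 0.42 / (0.026 + 0.090) = 0.42 / 0.116 = 3.6207
k* = 3.6207^(1/0.61) ≈ 8.2424
y* = (k*)^α = 8.2424^0.39 ≈ 2.2765

y* = 2.28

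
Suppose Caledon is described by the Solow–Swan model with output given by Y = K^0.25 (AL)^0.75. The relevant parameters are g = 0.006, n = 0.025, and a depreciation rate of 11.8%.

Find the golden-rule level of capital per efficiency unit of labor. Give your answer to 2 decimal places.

k_gold ≈ 1.99

The golden rule sets f'(k) = n + g + δ, i.e. α·k^(α−1) = n + g + δ.
So k^(1−α) = α / (n + g + δ) = 0.25 / 0.149 = 1.6779.
k_gold = 1.6779^(1/0.75) ≈ 1.9938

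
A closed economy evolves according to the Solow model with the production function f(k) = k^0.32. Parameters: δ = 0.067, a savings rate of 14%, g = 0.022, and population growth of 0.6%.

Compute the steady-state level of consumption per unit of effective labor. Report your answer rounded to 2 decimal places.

c* ≈ 1.03

Steady state requires s·f(k) = (n + g + δ)·k, i.e. s·k^α = (n + g + δ)·k.
Dividing both sides by k: k^(1−α) = s / (n + g + δ).
k^0.68 = 0.14 / (0.006 + 0.022 + 0.067) = 0.14 / 0.095 = 1.4737
k* = 1.4737^(1/0.68) ≈ 1.7687
y* = (k*)^α = 1.7687^0.32 ≈ 1.2002
c* = (1 − s)·y* = (1 − 0.14) × 1.2002 ≈ 1.0322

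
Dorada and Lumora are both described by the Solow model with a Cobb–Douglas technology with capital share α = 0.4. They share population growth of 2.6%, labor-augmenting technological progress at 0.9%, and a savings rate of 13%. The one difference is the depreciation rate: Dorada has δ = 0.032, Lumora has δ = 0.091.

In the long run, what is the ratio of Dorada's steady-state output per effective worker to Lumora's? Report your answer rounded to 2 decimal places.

ratio ≈ 1.52

Steady-state y* = [s/(n + g + δ)]^(α/(1−α)), so the ratio is [ (s_D/(n + g + δ)_D) / (s_L/(n + g + δ)_L) ]^0.6667.
s_D/(n + g + δ)_D = 0.13/0.067 = 1.9403; s_L/(n + g + δ)_L = 0.13/0.126 = 1.0317.
Ratio = (1.9403/1.0317)^0.6667 = 1.8807^0.6667 ≈ 1.5237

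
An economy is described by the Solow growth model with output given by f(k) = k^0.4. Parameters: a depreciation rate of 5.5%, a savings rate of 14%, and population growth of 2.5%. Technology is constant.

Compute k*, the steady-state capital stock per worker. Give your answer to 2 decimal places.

At the steady state, Δk = 0, so s·k^α = (n + δ)·k.
Dividing both sides by k: k^(1−α) = s / (n + δ).
k^0.6 = 0.14 / (0.025 + 0.055) = 0.14 / 0.080 = 1.7500
k* = 1.7500^(1/0.6) ≈ 2.5413

k* = 2.54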